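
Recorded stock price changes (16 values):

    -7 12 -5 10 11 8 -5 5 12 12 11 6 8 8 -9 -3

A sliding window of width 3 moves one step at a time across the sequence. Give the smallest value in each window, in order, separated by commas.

-7 12 -5 → min -7
12 -5 10 → min -5
-5 10 11 → min -5
10 11 8 → min 8
11 8 -5 → min -5
8 -5 5 → min -5
-5 5 12 → min -5
5 12 12 → min 5
12 12 11 → min 11
12 11 6 → min 6
11 6 8 → min 6
6 8 8 → min 6
8 8 -9 → min -9
8 -9 -3 → min -9

-7, -5, -5, 8, -5, -5, -5, 5, 11, 6, 6, 6, -9, -9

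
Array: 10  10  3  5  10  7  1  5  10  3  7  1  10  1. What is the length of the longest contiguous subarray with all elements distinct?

[10] len 1
[10] len 1
[10, 3] len 2
[10, 3, 5] len 3
[3, 5, 10] len 3
[3, 5, 10, 7] len 4
[3, 5, 10, 7, 1] len 5
[10, 7, 1, 5] len 4
[7, 1, 5, 10] len 4
[7, 1, 5, 10, 3] len 5
[1, 5, 10, 3, 7] len 5
[5, 10, 3, 7, 1] len 5
[3, 7, 1, 10] len 4
[10, 1] len 2
Longest all-distinct length: 5.

5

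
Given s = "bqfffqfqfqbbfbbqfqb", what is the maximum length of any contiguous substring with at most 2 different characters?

[b] 1 distinct, len 1
[b, q] 2 distinct, len 2
[q, f] 2 distinct, len 2
[q, f, f] 2 distinct, len 3
[q, f, f, f] 2 distinct, len 4
[q, f, f, f, q] 2 distinct, len 5
[q, f, f, f, q, f] 2 distinct, len 6
[q, f, f, f, q, f, q] 2 distinct, len 7
[q, f, f, f, q, f, q, f] 2 distinct, len 8
[q, f, f, f, q, f, q, f, q] 2 distinct, len 9
[q, b] 2 distinct, len 2
[q, b, b] 2 distinct, len 3
[b, b, f] 2 distinct, len 3
[b, b, f, b] 2 distinct, len 4
[b, b, f, b, b] 2 distinct, len 5
[b, b, q] 2 distinct, len 3
[q, f] 2 distinct, len 2
[q, f, q] 2 distinct, len 3
[q, b] 2 distinct, len 2
Longest length with ≤2 distinct: 9.

9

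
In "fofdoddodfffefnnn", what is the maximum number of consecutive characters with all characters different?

3

[f] len 1
[f, o] len 2
[o, f] len 2
[o, f, d] len 3
[f, d, o] len 3
[o, d] len 2
[d] len 1
[d, o] len 2
[o, d] len 2
[o, d, f] len 3
[f] len 1
[f] len 1
[f, e] len 2
[e, f] len 2
[e, f, n] len 3
[n] len 1
[n] len 1
Longest all-distinct length: 3.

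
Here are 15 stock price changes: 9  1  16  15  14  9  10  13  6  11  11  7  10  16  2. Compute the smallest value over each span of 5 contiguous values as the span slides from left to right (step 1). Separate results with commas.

Sliding a size-5 window across the 15 values:
(9, 1, 16, 15, 14) → min 1
(1, 16, 15, 14, 9) → min 1
(16, 15, 14, 9, 10) → min 9
(15, 14, 9, 10, 13) → min 9
(14, 9, 10, 13, 6) → min 6
(9, 10, 13, 6, 11) → min 6
(10, 13, 6, 11, 11) → min 6
(13, 6, 11, 11, 7) → min 6
(6, 11, 11, 7, 10) → min 6
(11, 11, 7, 10, 16) → min 7
(11, 7, 10, 16, 2) → min 2

1, 1, 9, 9, 6, 6, 6, 6, 6, 7, 2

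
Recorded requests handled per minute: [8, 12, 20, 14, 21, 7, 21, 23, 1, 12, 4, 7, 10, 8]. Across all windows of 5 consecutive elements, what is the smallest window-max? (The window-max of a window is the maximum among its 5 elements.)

12

(8, 12, 20, 14, 21) → max 21
(12, 20, 14, 21, 7) → max 21
(20, 14, 21, 7, 21) → max 21
(14, 21, 7, 21, 23) → max 23
(21, 7, 21, 23, 1) → max 23
(7, 21, 23, 1, 12) → max 23
(21, 23, 1, 12, 4) → max 23
(23, 1, 12, 4, 7) → max 23
(1, 12, 4, 7, 10) → max 12
(12, 4, 7, 10, 8) → max 12
Smallest of these is 12.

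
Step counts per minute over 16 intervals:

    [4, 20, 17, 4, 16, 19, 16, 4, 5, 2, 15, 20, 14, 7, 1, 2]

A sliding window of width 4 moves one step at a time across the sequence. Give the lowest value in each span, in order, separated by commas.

4, 4, 4, 4, 4, 4, 2, 2, 2, 2, 7, 1, 1

(4, 20, 17, 4) → min 4
(20, 17, 4, 16) → min 4
(17, 4, 16, 19) → min 4
(4, 16, 19, 16) → min 4
(16, 19, 16, 4) → min 4
(19, 16, 4, 5) → min 4
(16, 4, 5, 2) → min 2
(4, 5, 2, 15) → min 2
(5, 2, 15, 20) → min 2
(2, 15, 20, 14) → min 2
(15, 20, 14, 7) → min 7
(20, 14, 7, 1) → min 1
(14, 7, 1, 2) → min 1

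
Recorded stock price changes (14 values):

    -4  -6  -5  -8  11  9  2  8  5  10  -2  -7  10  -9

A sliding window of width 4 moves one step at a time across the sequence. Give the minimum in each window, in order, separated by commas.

Sliding a size-4 window across the 14 values:
(-4, -6, -5, -8) → min -8
(-6, -5, -8, 11) → min -8
(-5, -8, 11, 9) → min -8
(-8, 11, 9, 2) → min -8
(11, 9, 2, 8) → min 2
(9, 2, 8, 5) → min 2
(2, 8, 5, 10) → min 2
(8, 5, 10, -2) → min -2
(5, 10, -2, -7) → min -7
(10, -2, -7, 10) → min -7
(-2, -7, 10, -9) → min -9

-8, -8, -8, -8, 2, 2, 2, -2, -7, -7, -9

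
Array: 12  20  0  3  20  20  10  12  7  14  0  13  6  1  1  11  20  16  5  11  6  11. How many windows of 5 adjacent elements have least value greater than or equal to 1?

10

(12, 20, 0, 3, 20) → min 0
(20, 0, 3, 20, 20) → min 0
(0, 3, 20, 20, 10) → min 0
(3, 20, 20, 10, 12) → min 3  ≥ 1 ✓
(20, 20, 10, 12, 7) → min 7  ≥ 1 ✓
(20, 10, 12, 7, 14) → min 7  ≥ 1 ✓
(10, 12, 7, 14, 0) → min 0
(12, 7, 14, 0, 13) → min 0
(7, 14, 0, 13, 6) → min 0
(14, 0, 13, 6, 1) → min 0
(0, 13, 6, 1, 1) → min 0
(13, 6, 1, 1, 11) → min 1  ≥ 1 ✓
(6, 1, 1, 11, 20) → min 1  ≥ 1 ✓
(1, 1, 11, 20, 16) → min 1  ≥ 1 ✓
(1, 11, 20, 16, 5) → min 1  ≥ 1 ✓
(11, 20, 16, 5, 11) → min 5  ≥ 1 ✓
(20, 16, 5, 11, 6) → min 5  ≥ 1 ✓
(16, 5, 11, 6, 11) → min 5  ≥ 1 ✓
10 windows satisfy the condition.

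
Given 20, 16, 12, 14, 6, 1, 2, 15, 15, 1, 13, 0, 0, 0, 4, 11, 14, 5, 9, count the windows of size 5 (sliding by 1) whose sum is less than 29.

3

20 16 12 14 6 → sum 68
16 12 14 6 1 → sum 49
12 14 6 1 2 → sum 35
14 6 1 2 15 → sum 38
6 1 2 15 15 → sum 39
1 2 15 15 1 → sum 34
2 15 15 1 13 → sum 46
15 15 1 13 0 → sum 44
15 1 13 0 0 → sum 29
1 13 0 0 0 → sum 14  < 29 ✓
13 0 0 0 4 → sum 17  < 29 ✓
0 0 0 4 11 → sum 15  < 29 ✓
0 0 4 11 14 → sum 29
0 4 11 14 5 → sum 34
4 11 14 5 9 → sum 43
3 windows satisfy the condition.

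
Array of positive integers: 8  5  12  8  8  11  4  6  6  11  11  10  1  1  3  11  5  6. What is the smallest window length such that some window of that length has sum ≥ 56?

7

Extend right; whenever the sum reaches 56, record the length and shrink from the left:
add 8: running sum 8 < 56
add 5: running sum 13 < 56
add 12: running sum 25 < 56
add 8: running sum 33 < 56
add 8: running sum 41 < 56
add 11: running sum 52 < 56
end 6: [8, 5, 12, 8, 8, 11, 4] sum 56, len 7
end 7: [8, 5, 12, 8, 8, 11, 4, 6] sum 62, len 8
end 8: [5, 12, 8, 8, 11, 4, 6, 6] sum 60, len 8
end 9: [12, 8, 8, 11, 4, 6, 6, 11] sum 66, len 8
end 10: [8, 11, 4, 6, 6, 11, 11] sum 57, len 7
end 11: [11, 4, 6, 6, 11, 11, 10] sum 59, len 7
end 12: [11, 4, 6, 6, 11, 11, 10, 1] sum 60, len 8
end 13: [11, 4, 6, 6, 11, 11, 10, 1, 1] sum 61, len 9
end 14: [11, 4, 6, 6, 11, 11, 10, 1, 1, 3] sum 64, len 10
end 15: [6, 6, 11, 11, 10, 1, 1, 3, 11] sum 60, len 9
end 16: [6, 11, 11, 10, 1, 1, 3, 11, 5] sum 59, len 9
end 17: [11, 11, 10, 1, 1, 3, 11, 5, 6] sum 59, len 9
Shortest qualifying length: 7.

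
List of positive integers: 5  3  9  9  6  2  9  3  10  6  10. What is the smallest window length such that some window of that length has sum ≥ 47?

7

add 5: running sum 5 < 47
add 3: running sum 8 < 47
add 9: running sum 17 < 47
add 9: running sum 26 < 47
add 6: running sum 32 < 47
add 2: running sum 34 < 47
add 9: running sum 43 < 47
add 3: running sum 46 < 47
end 8: [9, 9, 6, 2, 9, 3, 10] sum 48, len 7
end 9: [9, 9, 6, 2, 9, 3, 10, 6] sum 54, len 8
end 10: [9, 6, 2, 9, 3, 10, 6, 10] sum 55, len 8
Shortest qualifying length: 7.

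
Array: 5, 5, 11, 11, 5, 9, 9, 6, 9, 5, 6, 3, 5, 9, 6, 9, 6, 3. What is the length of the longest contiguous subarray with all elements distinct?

add 5: [5] len 1
add 5 (repeat 5, move left end past it): [5] len 1
add 11: [5, 11] len 2
add 11 (repeat 11, move left end past it): [11] len 1
add 5: [11, 5] len 2
add 9: [11, 5, 9] len 3
add 9 (repeat 9, move left end past it): [9] len 1
add 6: [9, 6] len 2
add 9 (repeat 9, move left end past it): [6, 9] len 2
add 5: [6, 9, 5] len 3
add 6 (repeat 6, move left end past it): [9, 5, 6] len 3
add 3: [9, 5, 6, 3] len 4
add 5 (repeat 5, move left end past it): [6, 3, 5] len 3
add 9: [6, 3, 5, 9] len 4
add 6 (repeat 6, move left end past it): [3, 5, 9, 6] len 4
add 9 (repeat 9, move left end past it): [6, 9] len 2
add 6 (repeat 6, move left end past it): [9, 6] len 2
add 3: [9, 6, 3] len 3
Longest all-distinct length: 4.

4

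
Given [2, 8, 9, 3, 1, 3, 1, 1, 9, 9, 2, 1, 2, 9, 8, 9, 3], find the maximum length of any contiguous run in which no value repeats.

add 2: [2] len 1
add 8: [2, 8] len 2
add 9: [2, 8, 9] len 3
add 3: [2, 8, 9, 3] len 4
add 1: [2, 8, 9, 3, 1] len 5
add 3 (repeat 3, move left end past it): [1, 3] len 2
add 1 (repeat 1, move left end past it): [3, 1] len 2
add 1 (repeat 1, move left end past it): [1] len 1
add 9: [1, 9] len 2
add 9 (repeat 9, move left end past it): [9] len 1
add 2: [9, 2] len 2
add 1: [9, 2, 1] len 3
add 2 (repeat 2, move left end past it): [1, 2] len 2
add 9: [1, 2, 9] len 3
add 8: [1, 2, 9, 8] len 4
add 9 (repeat 9, move left end past it): [8, 9] len 2
add 3: [8, 9, 3] len 3
Longest all-distinct length: 5.

5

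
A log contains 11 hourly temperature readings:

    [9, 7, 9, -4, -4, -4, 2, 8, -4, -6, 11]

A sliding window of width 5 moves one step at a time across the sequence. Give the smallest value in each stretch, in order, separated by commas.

Sliding a size-5 window across the 11 values:
9 7 9 -4 -4 → min -4
7 9 -4 -4 -4 → min -4
9 -4 -4 -4 2 → min -4
-4 -4 -4 2 8 → min -4
-4 -4 2 8 -4 → min -4
-4 2 8 -4 -6 → min -6
2 8 -4 -6 11 → min -6

-4, -4, -4, -4, -4, -6, -6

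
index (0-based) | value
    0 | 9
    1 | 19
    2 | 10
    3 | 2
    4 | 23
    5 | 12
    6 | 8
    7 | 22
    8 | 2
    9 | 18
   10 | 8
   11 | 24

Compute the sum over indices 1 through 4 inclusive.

Elements at indices 1..4: 19, 10, 2, 23
sum(19, 10, 2, 23) = 54

54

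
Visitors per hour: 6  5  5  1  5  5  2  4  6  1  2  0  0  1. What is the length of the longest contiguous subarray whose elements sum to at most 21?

9

add 6: [6] sum 6, len 1
add 5: [6, 5] sum 11, len 2
add 5: [6, 5, 5] sum 16, len 3
add 1: [6, 5, 5, 1] sum 17, len 4
add 5: [5, 5, 1, 5] sum 16, len 4
add 5: [5, 5, 1, 5, 5] sum 21, len 5
add 2: [5, 1, 5, 5, 2] sum 18, len 5
add 4: [1, 5, 5, 2, 4] sum 17, len 5
add 6: [5, 2, 4, 6] sum 17, len 4
add 1: [5, 2, 4, 6, 1] sum 18, len 5
add 2: [5, 2, 4, 6, 1, 2] sum 20, len 6
add 0: [5, 2, 4, 6, 1, 2, 0] sum 20, len 7
add 0: [5, 2, 4, 6, 1, 2, 0, 0] sum 20, len 8
add 1: [5, 2, 4, 6, 1, 2, 0, 0, 1] sum 21, len 9
Longest length seen: 9.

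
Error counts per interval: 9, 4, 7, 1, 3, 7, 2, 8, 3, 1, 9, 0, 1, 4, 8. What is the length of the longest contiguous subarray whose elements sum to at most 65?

14

Extend to the right; shrink from the left whenever the sum exceeds 65:
[9] sum 9 len 1
[9, 4] sum 13 len 2
[9, 4, 7] sum 20 len 3
[9, 4, 7, 1] sum 21 len 4
[9, 4, 7, 1, 3] sum 24 len 5
[9, 4, 7, 1, 3, 7] sum 31 len 6
[9, 4, 7, 1, 3, 7, 2] sum 33 len 7
[9, 4, 7, 1, 3, 7, 2, 8] sum 41 len 8
[9, 4, 7, 1, 3, 7, 2, 8, 3] sum 44 len 9
[9, 4, 7, 1, 3, 7, 2, 8, 3, 1] sum 45 len 10
[9, 4, 7, 1, 3, 7, 2, 8, 3, 1, 9] sum 54 len 11
[9, 4, 7, 1, 3, 7, 2, 8, 3, 1, 9, 0] sum 54 len 12
[9, 4, 7, 1, 3, 7, 2, 8, 3, 1, 9, 0, 1] sum 55 len 13
[9, 4, 7, 1, 3, 7, 2, 8, 3, 1, 9, 0, 1, 4] sum 59 len 14
[4, 7, 1, 3, 7, 2, 8, 3, 1, 9, 0, 1, 4, 8] sum 58 len 14
Longest length seen: 14.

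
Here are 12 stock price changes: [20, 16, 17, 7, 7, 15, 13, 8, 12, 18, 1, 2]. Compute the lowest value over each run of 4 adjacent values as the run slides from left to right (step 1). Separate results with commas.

7, 7, 7, 7, 7, 8, 8, 1, 1

[20, 16, 17, 7] → min 7
[16, 17, 7, 7] → min 7
[17, 7, 7, 15] → min 7
[7, 7, 15, 13] → min 7
[7, 15, 13, 8] → min 7
[15, 13, 8, 12] → min 8
[13, 8, 12, 18] → min 8
[8, 12, 18, 1] → min 1
[12, 18, 1, 2] → min 1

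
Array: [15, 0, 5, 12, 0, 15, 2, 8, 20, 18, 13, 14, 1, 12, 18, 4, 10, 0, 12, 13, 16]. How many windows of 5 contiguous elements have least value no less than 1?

(15, 0, 5, 12, 0) → min 0
(0, 5, 12, 0, 15) → min 0
(5, 12, 0, 15, 2) → min 0
(12, 0, 15, 2, 8) → min 0
(0, 15, 2, 8, 20) → min 0
(15, 2, 8, 20, 18) → min 2  ≥ 1 ✓
(2, 8, 20, 18, 13) → min 2  ≥ 1 ✓
(8, 20, 18, 13, 14) → min 8  ≥ 1 ✓
(20, 18, 13, 14, 1) → min 1  ≥ 1 ✓
(18, 13, 14, 1, 12) → min 1  ≥ 1 ✓
(13, 14, 1, 12, 18) → min 1  ≥ 1 ✓
(14, 1, 12, 18, 4) → min 1  ≥ 1 ✓
(1, 12, 18, 4, 10) → min 1  ≥ 1 ✓
(12, 18, 4, 10, 0) → min 0
(18, 4, 10, 0, 12) → min 0
(4, 10, 0, 12, 13) → min 0
(10, 0, 12, 13, 16) → min 0
8 windows satisfy the condition.

8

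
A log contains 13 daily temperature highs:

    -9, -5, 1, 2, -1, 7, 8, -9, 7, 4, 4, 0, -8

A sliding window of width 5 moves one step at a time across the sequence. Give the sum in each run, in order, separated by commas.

-12, 4, 17, 7, 12, 17, 14, 6, 7

Sliding a size-5 window across the 13 values:
(-9, -5, 1, 2, -1) → sum -12
(-5, 1, 2, -1, 7) → sum 4
(1, 2, -1, 7, 8) → sum 17
(2, -1, 7, 8, -9) → sum 7
(-1, 7, 8, -9, 7) → sum 12
(7, 8, -9, 7, 4) → sum 17
(8, -9, 7, 4, 4) → sum 14
(-9, 7, 4, 4, 0) → sum 6
(7, 4, 4, 0, -8) → sum 7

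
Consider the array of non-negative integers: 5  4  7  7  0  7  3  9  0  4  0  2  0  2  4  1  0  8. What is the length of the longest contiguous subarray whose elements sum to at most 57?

17

→ 5: sum 5, len 1
→ 4: sum 9, len 2
→ 7: sum 16, len 3
→ 7: sum 23, len 4
→ 0: sum 23, len 5
→ 7: sum 30, len 6
→ 3: sum 33, len 7
→ 9: sum 42, len 8
→ 0: sum 42, len 9
→ 4: sum 46, len 10
→ 0: sum 46, len 11
→ 2: sum 48, len 12
→ 0: sum 48, len 13
→ 2: sum 50, len 14
→ 4: sum 54, len 15
→ 1: sum 55, len 16
→ 0: sum 55, len 17
→ 8 (dropped 5, 4): sum 54, len 16
Longest length seen: 17.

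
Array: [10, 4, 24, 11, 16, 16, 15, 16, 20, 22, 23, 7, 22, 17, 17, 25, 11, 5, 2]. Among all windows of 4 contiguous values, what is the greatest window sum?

81

[10, 4, 24, 11] → sum 49
[4, 24, 11, 16] → sum 55
[24, 11, 16, 16] → sum 67
[11, 16, 16, 15] → sum 58
[16, 16, 15, 16] → sum 63
[16, 15, 16, 20] → sum 67
[15, 16, 20, 22] → sum 73
[16, 20, 22, 23] → sum 81
[20, 22, 23, 7] → sum 72
[22, 23, 7, 22] → sum 74
[23, 7, 22, 17] → sum 69
[7, 22, 17, 17] → sum 63
[22, 17, 17, 25] → sum 81
[17, 17, 25, 11] → sum 70
[17, 25, 11, 5] → sum 58
[25, 11, 5, 2] → sum 43
Greatest of these is 81.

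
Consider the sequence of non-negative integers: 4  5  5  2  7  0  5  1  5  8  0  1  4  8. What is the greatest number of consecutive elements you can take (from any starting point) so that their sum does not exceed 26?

8

Extend to the right; shrink from the left whenever the sum exceeds 26:
→ 4: sum 4, len 1
→ 5: sum 9, len 2
→ 5: sum 14, len 3
→ 2: sum 16, len 4
→ 7: sum 23, len 5
→ 0: sum 23, len 6
→ 5 (dropped 4): sum 24, len 6
→ 1: sum 25, len 7
→ 5 (dropped 5): sum 25, len 7
→ 8 (dropped 5, 2): sum 26, len 6
→ 0: sum 26, len 7
→ 1 (dropped 7): sum 20, len 7
→ 4: sum 24, len 8
→ 8 (dropped 0, 5, 1): sum 26, len 6
Longest length seen: 8.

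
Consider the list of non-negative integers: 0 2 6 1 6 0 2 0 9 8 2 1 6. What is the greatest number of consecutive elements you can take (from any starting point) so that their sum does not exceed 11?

5

Extend to the right; shrink from the left whenever the sum exceeds 11:
→ 0: sum 0, len 1
→ 2: sum 2, len 2
→ 6: sum 8, len 3
→ 1: sum 9, len 4
→ 6 (dropped 0, 2, 6): sum 7, len 2
→ 0: sum 7, len 3
→ 2: sum 9, len 4
→ 0: sum 9, len 5
→ 9 (dropped 1, 6): sum 11, len 4
→ 8 (dropped 0, 2, 0, 9): sum 8, len 1
→ 2: sum 10, len 2
→ 1: sum 11, len 3
→ 6 (dropped 8): sum 9, len 3
Longest length seen: 5.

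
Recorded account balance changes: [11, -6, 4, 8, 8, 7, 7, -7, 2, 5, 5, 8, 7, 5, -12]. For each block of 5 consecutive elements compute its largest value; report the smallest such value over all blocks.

[11, -6, 4, 8, 8] → max 11
[-6, 4, 8, 8, 7] → max 8
[4, 8, 8, 7, 7] → max 8
[8, 8, 7, 7, -7] → max 8
[8, 7, 7, -7, 2] → max 8
[7, 7, -7, 2, 5] → max 7
[7, -7, 2, 5, 5] → max 7
[-7, 2, 5, 5, 8] → max 8
[2, 5, 5, 8, 7] → max 8
[5, 5, 8, 7, 5] → max 8
[5, 8, 7, 5, -12] → max 8
Smallest of these is 7.

7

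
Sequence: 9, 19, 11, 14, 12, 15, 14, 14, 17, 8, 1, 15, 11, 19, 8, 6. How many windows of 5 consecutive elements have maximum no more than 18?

7

(9, 19, 11, 14, 12) → max 19
(19, 11, 14, 12, 15) → max 19
(11, 14, 12, 15, 14) → max 15  ≤ 18 ✓
(14, 12, 15, 14, 14) → max 15  ≤ 18 ✓
(12, 15, 14, 14, 17) → max 17  ≤ 18 ✓
(15, 14, 14, 17, 8) → max 17  ≤ 18 ✓
(14, 14, 17, 8, 1) → max 17  ≤ 18 ✓
(14, 17, 8, 1, 15) → max 17  ≤ 18 ✓
(17, 8, 1, 15, 11) → max 17  ≤ 18 ✓
(8, 1, 15, 11, 19) → max 19
(1, 15, 11, 19, 8) → max 19
(15, 11, 19, 8, 6) → max 19
7 windows satisfy the condition.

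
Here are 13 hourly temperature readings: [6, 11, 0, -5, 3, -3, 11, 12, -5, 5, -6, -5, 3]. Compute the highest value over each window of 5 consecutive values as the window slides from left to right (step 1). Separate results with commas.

11, 11, 11, 12, 12, 12, 12, 12, 5

Sliding a size-5 window across the 13 values:
[6, 11, 0, -5, 3] → max 11
[11, 0, -5, 3, -3] → max 11
[0, -5, 3, -3, 11] → max 11
[-5, 3, -3, 11, 12] → max 12
[3, -3, 11, 12, -5] → max 12
[-3, 11, 12, -5, 5] → max 12
[11, 12, -5, 5, -6] → max 12
[12, -5, 5, -6, -5] → max 12
[-5, 5, -6, -5, 3] → max 5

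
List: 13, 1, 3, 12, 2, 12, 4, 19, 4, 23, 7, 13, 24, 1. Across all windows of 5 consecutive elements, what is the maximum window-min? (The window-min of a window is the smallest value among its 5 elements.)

4

(13, 1, 3, 12, 2) → min 1
(1, 3, 12, 2, 12) → min 1
(3, 12, 2, 12, 4) → min 2
(12, 2, 12, 4, 19) → min 2
(2, 12, 4, 19, 4) → min 2
(12, 4, 19, 4, 23) → min 4
(4, 19, 4, 23, 7) → min 4
(19, 4, 23, 7, 13) → min 4
(4, 23, 7, 13, 24) → min 4
(23, 7, 13, 24, 1) → min 1
Maximum of these is 4.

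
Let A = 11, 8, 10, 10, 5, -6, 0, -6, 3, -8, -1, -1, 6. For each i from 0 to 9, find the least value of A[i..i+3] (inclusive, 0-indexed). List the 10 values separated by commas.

(11, 8, 10, 10) → min 8
(8, 10, 10, 5) → min 5
(10, 10, 5, -6) → min -6
(10, 5, -6, 0) → min -6
(5, -6, 0, -6) → min -6
(-6, 0, -6, 3) → min -6
(0, -6, 3, -8) → min -8
(-6, 3, -8, -1) → min -8
(3, -8, -1, -1) → min -8
(-8, -1, -1, 6) → min -8

8, 5, -6, -6, -6, -6, -8, -8, -8, -8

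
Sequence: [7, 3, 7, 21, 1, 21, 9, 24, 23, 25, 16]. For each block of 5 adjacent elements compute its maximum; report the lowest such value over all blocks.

[7, 3, 7, 21, 1] → max 21
[3, 7, 21, 1, 21] → max 21
[7, 21, 1, 21, 9] → max 21
[21, 1, 21, 9, 24] → max 24
[1, 21, 9, 24, 23] → max 24
[21, 9, 24, 23, 25] → max 25
[9, 24, 23, 25, 16] → max 25
Lowest of these is 21.

21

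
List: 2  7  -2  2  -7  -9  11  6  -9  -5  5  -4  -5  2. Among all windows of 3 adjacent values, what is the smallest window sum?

Window sums for each of the 12 positions:
[2, 7, -2] → sum 7
[7, -2, 2] → sum 7
[-2, 2, -7] → sum -7
[2, -7, -9] → sum -14
[-7, -9, 11] → sum -5
[-9, 11, 6] → sum 8
[11, 6, -9] → sum 8
[6, -9, -5] → sum -8
[-9, -5, 5] → sum -9
[-5, 5, -4] → sum -4
[5, -4, -5] → sum -4
[-4, -5, 2] → sum -7
Smallest of these is -14.

-14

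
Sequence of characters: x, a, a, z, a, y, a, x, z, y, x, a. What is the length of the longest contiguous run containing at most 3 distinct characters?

6

add x: window [x] (1 distinct), len 1
add a: window [x, a] (2 distinct), len 2
add a: window [x, a, a] (2 distinct), len 3
add z: window [x, a, a, z] (3 distinct), len 4
add a: window [x, a, a, z, a] (3 distinct), len 5
add y: window [a, a, z, a, y] (3 distinct), len 5
add a: window [a, a, z, a, y, a] (3 distinct), len 6
add x: window [a, y, a, x] (3 distinct), len 4
add z: window [a, x, z] (3 distinct), len 3
add y: window [x, z, y] (3 distinct), len 3
add x: window [x, z, y, x] (3 distinct), len 4
add a: window [y, x, a] (3 distinct), len 3
Longest length with ≤3 distinct: 6.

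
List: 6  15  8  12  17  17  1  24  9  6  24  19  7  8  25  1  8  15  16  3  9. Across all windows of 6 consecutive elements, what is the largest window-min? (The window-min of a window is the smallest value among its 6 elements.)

[6, 15, 8, 12, 17, 17] → min 6
[15, 8, 12, 17, 17, 1] → min 1
[8, 12, 17, 17, 1, 24] → min 1
[12, 17, 17, 1, 24, 9] → min 1
[17, 17, 1, 24, 9, 6] → min 1
[17, 1, 24, 9, 6, 24] → min 1
[1, 24, 9, 6, 24, 19] → min 1
[24, 9, 6, 24, 19, 7] → min 6
[9, 6, 24, 19, 7, 8] → min 6
[6, 24, 19, 7, 8, 25] → min 6
[24, 19, 7, 8, 25, 1] → min 1
[19, 7, 8, 25, 1, 8] → min 1
[7, 8, 25, 1, 8, 15] → min 1
[8, 25, 1, 8, 15, 16] → min 1
[25, 1, 8, 15, 16, 3] → min 1
[1, 8, 15, 16, 3, 9] → min 1
Largest of these is 6.

6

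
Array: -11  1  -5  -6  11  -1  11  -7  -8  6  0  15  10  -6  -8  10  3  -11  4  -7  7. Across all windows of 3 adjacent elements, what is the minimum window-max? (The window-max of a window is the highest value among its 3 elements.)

[-11, 1, -5] → max 1
[1, -5, -6] → max 1
[-5, -6, 11] → max 11
[-6, 11, -1] → max 11
[11, -1, 11] → max 11
[-1, 11, -7] → max 11
[11, -7, -8] → max 11
[-7, -8, 6] → max 6
[-8, 6, 0] → max 6
[6, 0, 15] → max 15
[0, 15, 10] → max 15
[15, 10, -6] → max 15
[10, -6, -8] → max 10
[-6, -8, 10] → max 10
[-8, 10, 3] → max 10
[10, 3, -11] → max 10
[3, -11, 4] → max 4
[-11, 4, -7] → max 4
[4, -7, 7] → max 7
Minimum of these is 1.

1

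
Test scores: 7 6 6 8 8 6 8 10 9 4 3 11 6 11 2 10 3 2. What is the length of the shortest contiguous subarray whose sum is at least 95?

13

Extend right; whenever the sum reaches 95, record the length and shrink from the left:
add 7: running sum 7 < 95
add 6: running sum 13 < 95
add 6: running sum 19 < 95
add 8: running sum 27 < 95
add 8: running sum 35 < 95
add 6: running sum 41 < 95
add 8: running sum 49 < 95
add 10: running sum 59 < 95
add 9: running sum 68 < 95
add 4: running sum 72 < 95
add 3: running sum 75 < 95
add 11: running sum 86 < 95
add 6: running sum 92 < 95
end 13: [6, 6, 8, 8, 6, 8, 10, 9, 4, 3, 11, 6, 11] sum 96, len 13
end 14: [6, 6, 8, 8, 6, 8, 10, 9, 4, 3, 11, 6, 11, 2] sum 98, len 14
end 15: [8, 8, 6, 8, 10, 9, 4, 3, 11, 6, 11, 2, 10] sum 96, len 13
end 16: [8, 8, 6, 8, 10, 9, 4, 3, 11, 6, 11, 2, 10, 3] sum 99, len 14
end 17: [8, 8, 6, 8, 10, 9, 4, 3, 11, 6, 11, 2, 10, 3, 2] sum 101, len 15
Shortest qualifying length: 13.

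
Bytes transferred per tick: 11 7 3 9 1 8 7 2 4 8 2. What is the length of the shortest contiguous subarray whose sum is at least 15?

add 11: running sum 11 < 15
end 1: [11, 7] sum 18, len 2
end 2: [11, 7, 3] sum 21, len 3
end 3: [7, 3, 9] sum 19, len 3
end 4: [7, 3, 9, 1] sum 20, len 4
end 5: [9, 1, 8] sum 18, len 3
end 6: [8, 7] sum 15, len 2
end 7: [8, 7, 2] sum 17, len 3
end 8: [8, 7, 2, 4] sum 21, len 4
end 9: [7, 2, 4, 8] sum 21, len 4
end 10: [2, 4, 8, 2] sum 16, len 4
Shortest qualifying length: 2.

2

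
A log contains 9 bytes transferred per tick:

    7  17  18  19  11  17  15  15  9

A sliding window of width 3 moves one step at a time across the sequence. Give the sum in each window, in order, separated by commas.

[7, 17, 18] → sum 42
[17, 18, 19] → sum 54
[18, 19, 11] → sum 48
[19, 11, 17] → sum 47
[11, 17, 15] → sum 43
[17, 15, 15] → sum 47
[15, 15, 9] → sum 39

42, 54, 48, 47, 43, 47, 39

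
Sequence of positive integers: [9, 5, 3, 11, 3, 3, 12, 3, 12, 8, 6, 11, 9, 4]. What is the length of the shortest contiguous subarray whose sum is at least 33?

add 9: running sum 9 < 33
add 5: running sum 14 < 33
add 3: running sum 17 < 33
add 11: running sum 28 < 33
add 3: running sum 31 < 33
end 5: [9, 5, 3, 11, 3, 3] sum 34, len 6
end 6: [5, 3, 11, 3, 3, 12] sum 37, len 6
end 7: [3, 11, 3, 3, 12, 3] sum 35, len 6
end 8: [3, 3, 12, 3, 12] sum 33, len 5
end 9: [12, 3, 12, 8] sum 35, len 4
end 10: [12, 3, 12, 8, 6] sum 41, len 5
end 11: [12, 8, 6, 11] sum 37, len 4
end 12: [8, 6, 11, 9] sum 34, len 4
end 13: [8, 6, 11, 9, 4] sum 38, len 5
Shortest qualifying length: 4.

4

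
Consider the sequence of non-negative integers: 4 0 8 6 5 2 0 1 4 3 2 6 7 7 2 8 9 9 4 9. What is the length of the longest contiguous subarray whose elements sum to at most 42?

Extend to the right; shrink from the left whenever the sum exceeds 42:
add 4: [4] sum 4, len 1
add 0: [4, 0] sum 4, len 2
add 8: [4, 0, 8] sum 12, len 3
add 6: [4, 0, 8, 6] sum 18, len 4
add 5: [4, 0, 8, 6, 5] sum 23, len 5
add 2: [4, 0, 8, 6, 5, 2] sum 25, len 6
add 0: [4, 0, 8, 6, 5, 2, 0] sum 25, len 7
add 1: [4, 0, 8, 6, 5, 2, 0, 1] sum 26, len 8
add 4: [4, 0, 8, 6, 5, 2, 0, 1, 4] sum 30, len 9
add 3: [4, 0, 8, 6, 5, 2, 0, 1, 4, 3] sum 33, len 10
add 2: [4, 0, 8, 6, 5, 2, 0, 1, 4, 3, 2] sum 35, len 11
add 6: [4, 0, 8, 6, 5, 2, 0, 1, 4, 3, 2, 6] sum 41, len 12
add 7: [6, 5, 2, 0, 1, 4, 3, 2, 6, 7] sum 36, len 10
add 7: [5, 2, 0, 1, 4, 3, 2, 6, 7, 7] sum 37, len 10
add 2: [5, 2, 0, 1, 4, 3, 2, 6, 7, 7, 2] sum 39, len 11
add 8: [2, 0, 1, 4, 3, 2, 6, 7, 7, 2, 8] sum 42, len 11
add 9: [2, 6, 7, 7, 2, 8, 9] sum 41, len 7
add 9: [7, 7, 2, 8, 9, 9] sum 42, len 6
add 4: [7, 2, 8, 9, 9, 4] sum 39, len 6
add 9: [2, 8, 9, 9, 4, 9] sum 41, len 6
Longest length seen: 12.

12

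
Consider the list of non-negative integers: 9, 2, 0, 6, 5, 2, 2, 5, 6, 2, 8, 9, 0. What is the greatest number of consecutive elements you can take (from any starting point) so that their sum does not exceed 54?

12

Extend to the right; shrink from the left whenever the sum exceeds 54:
[9] sum 9 len 1
[9, 2] sum 11 len 2
[9, 2, 0] sum 11 len 3
[9, 2, 0, 6] sum 17 len 4
[9, 2, 0, 6, 5] sum 22 len 5
[9, 2, 0, 6, 5, 2] sum 24 len 6
[9, 2, 0, 6, 5, 2, 2] sum 26 len 7
[9, 2, 0, 6, 5, 2, 2, 5] sum 31 len 8
[9, 2, 0, 6, 5, 2, 2, 5, 6] sum 37 len 9
[9, 2, 0, 6, 5, 2, 2, 5, 6, 2] sum 39 len 10
[9, 2, 0, 6, 5, 2, 2, 5, 6, 2, 8] sum 47 len 11
[2, 0, 6, 5, 2, 2, 5, 6, 2, 8, 9] sum 47 len 11
[2, 0, 6, 5, 2, 2, 5, 6, 2, 8, 9, 0] sum 47 len 12
Longest length seen: 12.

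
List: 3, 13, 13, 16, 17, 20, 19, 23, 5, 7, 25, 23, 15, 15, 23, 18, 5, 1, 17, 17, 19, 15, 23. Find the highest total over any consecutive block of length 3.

(3, 13, 13) → sum 29
(13, 13, 16) → sum 42
(13, 16, 17) → sum 46
(16, 17, 20) → sum 53
(17, 20, 19) → sum 56
(20, 19, 23) → sum 62
(19, 23, 5) → sum 47
(23, 5, 7) → sum 35
(5, 7, 25) → sum 37
(7, 25, 23) → sum 55
(25, 23, 15) → sum 63
(23, 15, 15) → sum 53
(15, 15, 23) → sum 53
(15, 23, 18) → sum 56
(23, 18, 5) → sum 46
(18, 5, 1) → sum 24
(5, 1, 17) → sum 23
(1, 17, 17) → sum 35
(17, 17, 19) → sum 53
(17, 19, 15) → sum 51
(19, 15, 23) → sum 57
Highest of these is 63.

63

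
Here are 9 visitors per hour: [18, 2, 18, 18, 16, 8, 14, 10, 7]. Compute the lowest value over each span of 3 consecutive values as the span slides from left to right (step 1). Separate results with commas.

2, 2, 16, 8, 8, 8, 7

[18, 2, 18] → min 2
[2, 18, 18] → min 2
[18, 18, 16] → min 16
[18, 16, 8] → min 8
[16, 8, 14] → min 8
[8, 14, 10] → min 8
[14, 10, 7] → min 7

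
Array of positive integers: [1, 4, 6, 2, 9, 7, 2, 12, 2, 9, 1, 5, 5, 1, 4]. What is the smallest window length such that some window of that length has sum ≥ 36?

6

add 1: running sum 1 < 36
add 4: running sum 5 < 36
add 6: running sum 11 < 36
add 2: running sum 13 < 36
add 9: running sum 22 < 36
add 7: running sum 29 < 36
add 2: running sum 31 < 36
add 12: shortest ending here [6, 2, 9, 7, 2, 12] sum 38, len 6
add 2: shortest ending here [6, 2, 9, 7, 2, 12, 2] sum 40, len 7
add 9: shortest ending here [9, 7, 2, 12, 2, 9] sum 41, len 6
add 1: shortest ending here [9, 7, 2, 12, 2, 9, 1] sum 42, len 7
add 5: shortest ending here [7, 2, 12, 2, 9, 1, 5] sum 38, len 7
add 5: shortest ending here [2, 12, 2, 9, 1, 5, 5] sum 36, len 7
add 1: shortest ending here [2, 12, 2, 9, 1, 5, 5, 1] sum 37, len 8
add 4: shortest ending here [12, 2, 9, 1, 5, 5, 1, 4] sum 39, len 8
Shortest qualifying length: 6.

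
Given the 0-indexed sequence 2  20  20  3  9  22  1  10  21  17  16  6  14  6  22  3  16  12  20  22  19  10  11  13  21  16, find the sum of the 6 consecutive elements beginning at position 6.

71

Elements at indices 6..11: 1, 10, 21, 17, 16, 6
sum(1, 10, 21, 17, 16, 6) = 71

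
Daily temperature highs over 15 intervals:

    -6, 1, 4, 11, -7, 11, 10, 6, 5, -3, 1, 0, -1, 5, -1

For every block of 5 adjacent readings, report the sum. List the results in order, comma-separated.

Sliding a size-5 window across the 15 values:
(-6, 1, 4, 11, -7) → sum 3
(1, 4, 11, -7, 11) → sum 20
(4, 11, -7, 11, 10) → sum 29
(11, -7, 11, 10, 6) → sum 31
(-7, 11, 10, 6, 5) → sum 25
(11, 10, 6, 5, -3) → sum 29
(10, 6, 5, -3, 1) → sum 19
(6, 5, -3, 1, 0) → sum 9
(5, -3, 1, 0, -1) → sum 2
(-3, 1, 0, -1, 5) → sum 2
(1, 0, -1, 5, -1) → sum 4

3, 20, 29, 31, 25, 29, 19, 9, 2, 2, 4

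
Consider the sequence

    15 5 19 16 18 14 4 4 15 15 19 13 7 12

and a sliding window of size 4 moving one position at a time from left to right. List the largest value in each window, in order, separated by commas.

19, 19, 19, 18, 18, 15, 15, 19, 19, 19, 19

[15, 5, 19, 16] → max 19
[5, 19, 16, 18] → max 19
[19, 16, 18, 14] → max 19
[16, 18, 14, 4] → max 18
[18, 14, 4, 4] → max 18
[14, 4, 4, 15] → max 15
[4, 4, 15, 15] → max 15
[4, 15, 15, 19] → max 19
[15, 15, 19, 13] → max 19
[15, 19, 13, 7] → max 19
[19, 13, 7, 12] → max 19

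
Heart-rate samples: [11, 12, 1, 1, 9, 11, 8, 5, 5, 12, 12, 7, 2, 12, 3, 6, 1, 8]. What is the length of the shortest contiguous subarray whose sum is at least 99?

add 11: running sum 11 < 99
add 12: running sum 23 < 99
add 1: running sum 24 < 99
add 1: running sum 25 < 99
add 9: running sum 34 < 99
add 11: running sum 45 < 99
add 8: running sum 53 < 99
add 5: running sum 58 < 99
add 5: running sum 63 < 99
add 12: running sum 75 < 99
add 12: running sum 87 < 99
add 7: running sum 94 < 99
add 2: running sum 96 < 99
add 12: shortest ending here [11, 12, 1, 1, 9, 11, 8, 5, 5, 12, 12, 7, 2, 12] sum 108, len 14
add 3: shortest ending here [12, 1, 1, 9, 11, 8, 5, 5, 12, 12, 7, 2, 12, 3] sum 100, len 14
add 6: shortest ending here [12, 1, 1, 9, 11, 8, 5, 5, 12, 12, 7, 2, 12, 3, 6] sum 106, len 15
add 1: shortest ending here [12, 1, 1, 9, 11, 8, 5, 5, 12, 12, 7, 2, 12, 3, 6, 1] sum 107, len 16
add 8: shortest ending here [9, 11, 8, 5, 5, 12, 12, 7, 2, 12, 3, 6, 1, 8] sum 101, len 14
Shortest qualifying length: 14.

14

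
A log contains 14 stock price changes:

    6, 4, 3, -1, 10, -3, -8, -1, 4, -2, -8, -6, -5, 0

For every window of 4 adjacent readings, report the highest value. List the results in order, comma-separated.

6, 10, 10, 10, 10, 4, 4, 4, 4, -2, 0

[6, 4, 3, -1] → max 6
[4, 3, -1, 10] → max 10
[3, -1, 10, -3] → max 10
[-1, 10, -3, -8] → max 10
[10, -3, -8, -1] → max 10
[-3, -8, -1, 4] → max 4
[-8, -1, 4, -2] → max 4
[-1, 4, -2, -8] → max 4
[4, -2, -8, -6] → max 4
[-2, -8, -6, -5] → max -2
[-8, -6, -5, 0] → max 0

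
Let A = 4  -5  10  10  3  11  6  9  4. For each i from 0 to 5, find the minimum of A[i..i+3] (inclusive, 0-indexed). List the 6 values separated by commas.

-5, -5, 3, 3, 3, 4

(4, -5, 10, 10) → min -5
(-5, 10, 10, 3) → min -5
(10, 10, 3, 11) → min 3
(10, 3, 11, 6) → min 3
(3, 11, 6, 9) → min 3
(11, 6, 9, 4) → min 4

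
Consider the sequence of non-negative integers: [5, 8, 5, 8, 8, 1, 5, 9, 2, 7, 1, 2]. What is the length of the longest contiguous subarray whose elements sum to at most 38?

8

Extend to the right; shrink from the left whenever the sum exceeds 38:
[5] sum 5 len 1
[5, 8] sum 13 len 2
[5, 8, 5] sum 18 len 3
[5, 8, 5, 8] sum 26 len 4
[5, 8, 5, 8, 8] sum 34 len 5
[5, 8, 5, 8, 8, 1] sum 35 len 6
[8, 5, 8, 8, 1, 5] sum 35 len 6
[5, 8, 8, 1, 5, 9] sum 36 len 6
[5, 8, 8, 1, 5, 9, 2] sum 38 len 7
[8, 1, 5, 9, 2, 7] sum 32 len 6
[8, 1, 5, 9, 2, 7, 1] sum 33 len 7
[8, 1, 5, 9, 2, 7, 1, 2] sum 35 len 8
Longest length seen: 8.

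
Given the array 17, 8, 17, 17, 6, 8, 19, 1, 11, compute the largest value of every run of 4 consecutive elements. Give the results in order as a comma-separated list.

17, 17, 17, 19, 19, 19

Sliding a size-4 window across the 9 values:
[17, 8, 17, 17] → max 17
[8, 17, 17, 6] → max 17
[17, 17, 6, 8] → max 17
[17, 6, 8, 19] → max 19
[6, 8, 19, 1] → max 19
[8, 19, 1, 11] → max 19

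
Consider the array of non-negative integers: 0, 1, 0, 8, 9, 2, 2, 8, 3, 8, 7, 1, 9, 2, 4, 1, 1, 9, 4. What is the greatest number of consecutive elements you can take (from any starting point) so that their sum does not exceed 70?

Extend to the right; shrink from the left whenever the sum exceeds 70:
add 0: [0] sum 0, len 1
add 1: [0, 1] sum 1, len 2
add 0: [0, 1, 0] sum 1, len 3
add 8: [0, 1, 0, 8] sum 9, len 4
add 9: [0, 1, 0, 8, 9] sum 18, len 5
add 2: [0, 1, 0, 8, 9, 2] sum 20, len 6
add 2: [0, 1, 0, 8, 9, 2, 2] sum 22, len 7
add 8: [0, 1, 0, 8, 9, 2, 2, 8] sum 30, len 8
add 3: [0, 1, 0, 8, 9, 2, 2, 8, 3] sum 33, len 9
add 8: [0, 1, 0, 8, 9, 2, 2, 8, 3, 8] sum 41, len 10
add 7: [0, 1, 0, 8, 9, 2, 2, 8, 3, 8, 7] sum 48, len 11
add 1: [0, 1, 0, 8, 9, 2, 2, 8, 3, 8, 7, 1] sum 49, len 12
add 9: [0, 1, 0, 8, 9, 2, 2, 8, 3, 8, 7, 1, 9] sum 58, len 13
add 2: [0, 1, 0, 8, 9, 2, 2, 8, 3, 8, 7, 1, 9, 2] sum 60, len 14
add 4: [0, 1, 0, 8, 9, 2, 2, 8, 3, 8, 7, 1, 9, 2, 4] sum 64, len 15
add 1: [0, 1, 0, 8, 9, 2, 2, 8, 3, 8, 7, 1, 9, 2, 4, 1] sum 65, len 16
add 1: [0, 1, 0, 8, 9, 2, 2, 8, 3, 8, 7, 1, 9, 2, 4, 1, 1] sum 66, len 17
add 9: [9, 2, 2, 8, 3, 8, 7, 1, 9, 2, 4, 1, 1, 9] sum 66, len 14
add 4: [9, 2, 2, 8, 3, 8, 7, 1, 9, 2, 4, 1, 1, 9, 4] sum 70, len 15
Longest length seen: 17.

17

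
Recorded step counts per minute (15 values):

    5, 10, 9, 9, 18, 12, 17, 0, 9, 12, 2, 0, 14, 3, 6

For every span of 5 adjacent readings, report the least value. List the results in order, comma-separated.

(5, 10, 9, 9, 18) → min 5
(10, 9, 9, 18, 12) → min 9
(9, 9, 18, 12, 17) → min 9
(9, 18, 12, 17, 0) → min 0
(18, 12, 17, 0, 9) → min 0
(12, 17, 0, 9, 12) → min 0
(17, 0, 9, 12, 2) → min 0
(0, 9, 12, 2, 0) → min 0
(9, 12, 2, 0, 14) → min 0
(12, 2, 0, 14, 3) → min 0
(2, 0, 14, 3, 6) → min 0

5, 9, 9, 0, 0, 0, 0, 0, 0, 0, 0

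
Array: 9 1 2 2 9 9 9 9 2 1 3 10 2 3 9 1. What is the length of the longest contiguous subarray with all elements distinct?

5

[9] len 1
[9, 1] len 2
[9, 1, 2] len 3
[2] len 1
[2, 9] len 2
[9] len 1
[9] len 1
[9] len 1
[9, 2] len 2
[9, 2, 1] len 3
[9, 2, 1, 3] len 4
[9, 2, 1, 3, 10] len 5
[1, 3, 10, 2] len 4
[10, 2, 3] len 3
[10, 2, 3, 9] len 4
[10, 2, 3, 9, 1] len 5
Longest all-distinct length: 5.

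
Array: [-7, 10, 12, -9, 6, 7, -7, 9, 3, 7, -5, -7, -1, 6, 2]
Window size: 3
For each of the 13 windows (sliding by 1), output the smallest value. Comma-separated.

-7, -9, -9, -9, -7, -7, -7, 3, -5, -7, -7, -7, -1

Sliding a size-3 window across the 15 values:
[-7, 10, 12] → min -7
[10, 12, -9] → min -9
[12, -9, 6] → min -9
[-9, 6, 7] → min -9
[6, 7, -7] → min -7
[7, -7, 9] → min -7
[-7, 9, 3] → min -7
[9, 3, 7] → min 3
[3, 7, -5] → min -5
[7, -5, -7] → min -7
[-5, -7, -1] → min -7
[-7, -1, 6] → min -7
[-1, 6, 2] → min -1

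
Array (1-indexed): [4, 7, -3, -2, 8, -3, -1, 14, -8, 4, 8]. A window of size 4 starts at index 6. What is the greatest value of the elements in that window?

Elements at indices 6..9: -3, -1, 14, -8
max(-3, -1, 14, -8) = 14

14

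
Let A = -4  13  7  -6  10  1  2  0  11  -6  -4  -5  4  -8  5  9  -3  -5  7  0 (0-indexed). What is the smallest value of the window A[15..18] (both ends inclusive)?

-5

Elements at indices 15..18: 9, -3, -5, 7
min(9, -3, -5, 7) = -5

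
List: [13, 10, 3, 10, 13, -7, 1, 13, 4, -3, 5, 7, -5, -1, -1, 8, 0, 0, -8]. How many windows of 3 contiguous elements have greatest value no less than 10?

13 10 3 → max 13  ≥ 10 ✓
10 3 10 → max 10  ≥ 10 ✓
3 10 13 → max 13  ≥ 10 ✓
10 13 -7 → max 13  ≥ 10 ✓
13 -7 1 → max 13  ≥ 10 ✓
-7 1 13 → max 13  ≥ 10 ✓
1 13 4 → max 13  ≥ 10 ✓
13 4 -3 → max 13  ≥ 10 ✓
4 -3 5 → max 5
-3 5 7 → max 7
5 7 -5 → max 7
7 -5 -1 → max 7
-5 -1 -1 → max -1
-1 -1 8 → max 8
-1 8 0 → max 8
8 0 0 → max 8
0 0 -8 → max 0
8 windows satisfy the condition.

8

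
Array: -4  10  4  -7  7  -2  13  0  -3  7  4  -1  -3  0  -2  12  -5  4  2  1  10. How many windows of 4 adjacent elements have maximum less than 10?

7

(-4, 10, 4, -7) → max 10
(10, 4, -7, 7) → max 10
(4, -7, 7, -2) → max 7  < 10 ✓
(-7, 7, -2, 13) → max 13
(7, -2, 13, 0) → max 13
(-2, 13, 0, -3) → max 13
(13, 0, -3, 7) → max 13
(0, -3, 7, 4) → max 7  < 10 ✓
(-3, 7, 4, -1) → max 7  < 10 ✓
(7, 4, -1, -3) → max 7  < 10 ✓
(4, -1, -3, 0) → max 4  < 10 ✓
(-1, -3, 0, -2) → max 0  < 10 ✓
(-3, 0, -2, 12) → max 12
(0, -2, 12, -5) → max 12
(-2, 12, -5, 4) → max 12
(12, -5, 4, 2) → max 12
(-5, 4, 2, 1) → max 4  < 10 ✓
(4, 2, 1, 10) → max 10
7 windows satisfy the condition.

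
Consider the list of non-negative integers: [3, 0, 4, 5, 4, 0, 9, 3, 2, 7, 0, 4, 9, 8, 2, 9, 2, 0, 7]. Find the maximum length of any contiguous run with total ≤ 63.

15

[3] sum 3 len 1
[3, 0] sum 3 len 2
[3, 0, 4] sum 7 len 3
[3, 0, 4, 5] sum 12 len 4
[3, 0, 4, 5, 4] sum 16 len 5
[3, 0, 4, 5, 4, 0] sum 16 len 6
[3, 0, 4, 5, 4, 0, 9] sum 25 len 7
[3, 0, 4, 5, 4, 0, 9, 3] sum 28 len 8
[3, 0, 4, 5, 4, 0, 9, 3, 2] sum 30 len 9
[3, 0, 4, 5, 4, 0, 9, 3, 2, 7] sum 37 len 10
[3, 0, 4, 5, 4, 0, 9, 3, 2, 7, 0] sum 37 len 11
[3, 0, 4, 5, 4, 0, 9, 3, 2, 7, 0, 4] sum 41 len 12
[3, 0, 4, 5, 4, 0, 9, 3, 2, 7, 0, 4, 9] sum 50 len 13
[3, 0, 4, 5, 4, 0, 9, 3, 2, 7, 0, 4, 9, 8] sum 58 len 14
[3, 0, 4, 5, 4, 0, 9, 3, 2, 7, 0, 4, 9, 8, 2] sum 60 len 15
[5, 4, 0, 9, 3, 2, 7, 0, 4, 9, 8, 2, 9] sum 62 len 13
[4, 0, 9, 3, 2, 7, 0, 4, 9, 8, 2, 9, 2] sum 59 len 13
[4, 0, 9, 3, 2, 7, 0, 4, 9, 8, 2, 9, 2, 0] sum 59 len 14
[0, 9, 3, 2, 7, 0, 4, 9, 8, 2, 9, 2, 0, 7] sum 62 len 14
Longest length seen: 15.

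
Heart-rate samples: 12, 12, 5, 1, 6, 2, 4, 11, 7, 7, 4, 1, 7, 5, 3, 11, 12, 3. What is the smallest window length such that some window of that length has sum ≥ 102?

Extend right; whenever the sum reaches 102, record the length and shrink from the left:
add 12: running sum 12 < 102
add 12: running sum 24 < 102
add 5: running sum 29 < 102
add 1: running sum 30 < 102
add 6: running sum 36 < 102
add 2: running sum 38 < 102
add 4: running sum 42 < 102
add 11: running sum 53 < 102
add 7: running sum 60 < 102
add 7: running sum 67 < 102
add 4: running sum 71 < 102
add 1: running sum 72 < 102
add 7: running sum 79 < 102
add 5: running sum 84 < 102
add 3: running sum 87 < 102
add 11: running sum 98 < 102
end 16: [12, 12, 5, 1, 6, 2, 4, 11, 7, 7, 4, 1, 7, 5, 3, 11, 12] sum 110, len 17
end 17: [12, 12, 5, 1, 6, 2, 4, 11, 7, 7, 4, 1, 7, 5, 3, 11, 12, 3] sum 113, len 18
Shortest qualifying length: 17.

17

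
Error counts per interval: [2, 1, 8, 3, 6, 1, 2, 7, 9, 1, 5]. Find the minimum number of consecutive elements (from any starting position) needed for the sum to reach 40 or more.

add 2: running sum 2 < 40
add 1: running sum 3 < 40
add 8: running sum 11 < 40
add 3: running sum 14 < 40
add 6: running sum 20 < 40
add 1: running sum 21 < 40
add 2: running sum 23 < 40
add 7: running sum 30 < 40
add 9: running sum 39 < 40
end 9: [2, 1, 8, 3, 6, 1, 2, 7, 9, 1] sum 40, len 10
end 10: [8, 3, 6, 1, 2, 7, 9, 1, 5] sum 42, len 9
Shortest qualifying length: 9.

9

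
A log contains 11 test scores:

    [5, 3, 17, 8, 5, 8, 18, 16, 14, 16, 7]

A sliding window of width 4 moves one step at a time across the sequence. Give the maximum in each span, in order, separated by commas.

Sliding a size-4 window across the 11 values:
[5, 3, 17, 8] → max 17
[3, 17, 8, 5] → max 17
[17, 8, 5, 8] → max 17
[8, 5, 8, 18] → max 18
[5, 8, 18, 16] → max 18
[8, 18, 16, 14] → max 18
[18, 16, 14, 16] → max 18
[16, 14, 16, 7] → max 16

17, 17, 17, 18, 18, 18, 18, 16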